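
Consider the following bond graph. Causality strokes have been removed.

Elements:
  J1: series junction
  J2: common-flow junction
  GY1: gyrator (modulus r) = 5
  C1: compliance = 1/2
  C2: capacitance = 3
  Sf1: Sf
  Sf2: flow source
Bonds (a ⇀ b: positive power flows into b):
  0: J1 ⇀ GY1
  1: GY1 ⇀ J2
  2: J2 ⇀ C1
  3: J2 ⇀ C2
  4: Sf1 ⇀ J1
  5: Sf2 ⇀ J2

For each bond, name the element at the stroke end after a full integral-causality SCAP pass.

β4 →Sf1  (Sf1 (Sf) sets flow on bond)
β5 →Sf2  (source Sf2 imposes f)
β0 →J1  (J1: bond 4 brought flow, rest push out)
β1 →J2  (common-f at J2 fixed by 5)
β2 →J2  (J2: bond 5 brought flow, rest push out)
β3 →J2  (1-jn J2 has f-setter on 5)

bond 0 |J1
bond 1 |J2
bond 2 |J2
bond 3 |J2
bond 4 |Sf1
bond 5 |Sf2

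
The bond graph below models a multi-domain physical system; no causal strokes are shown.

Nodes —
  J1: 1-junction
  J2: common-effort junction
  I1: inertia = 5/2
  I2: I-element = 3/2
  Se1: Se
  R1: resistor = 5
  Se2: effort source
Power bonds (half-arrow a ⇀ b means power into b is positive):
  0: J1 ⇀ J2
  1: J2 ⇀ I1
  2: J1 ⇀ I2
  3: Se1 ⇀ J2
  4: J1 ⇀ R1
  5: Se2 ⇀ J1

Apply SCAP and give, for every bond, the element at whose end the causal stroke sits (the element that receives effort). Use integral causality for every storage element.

b3 stroke at J2  (Se1 fixes effort; stroke away)
b5 stroke at J1  (Se2 (Se) sets effort on bond)
b0 stroke at J1  (J2 effort already set via bond 3)
b1 stroke at I1  (J2: bond 3 brought effort, rest push out)
b2 stroke at I2  (prefer integral on I2)
b4 stroke at J1  (J1: bond 2 brought flow, rest push out)

bond 0 stroke at J1
bond 1 stroke at I1
bond 2 stroke at I2
bond 3 stroke at J2
bond 4 stroke at J1
bond 5 stroke at J1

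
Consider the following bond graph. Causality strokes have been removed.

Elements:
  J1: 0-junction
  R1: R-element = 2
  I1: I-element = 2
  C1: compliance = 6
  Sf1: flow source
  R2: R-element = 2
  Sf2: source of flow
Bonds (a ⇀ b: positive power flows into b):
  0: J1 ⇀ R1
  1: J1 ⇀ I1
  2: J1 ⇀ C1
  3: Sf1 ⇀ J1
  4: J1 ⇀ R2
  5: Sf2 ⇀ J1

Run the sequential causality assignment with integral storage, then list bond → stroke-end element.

β3 →Sf1  (source Sf1 imposes f)
β5 →Sf2  (Sf2: flow source, stroke at near end)
β1 →I1  (I1 outputs flow p/I1)
β2 →J1  (C1: C, integral causality)
β0 →R1  (0-jn J1 has e-setter on 2)
β4 →R2  (common-e at J1 fixed by 2)

β0 stroke at R1
β1 stroke at I1
β2 stroke at J1
β3 stroke at Sf1
β4 stroke at R2
β5 stroke at Sf2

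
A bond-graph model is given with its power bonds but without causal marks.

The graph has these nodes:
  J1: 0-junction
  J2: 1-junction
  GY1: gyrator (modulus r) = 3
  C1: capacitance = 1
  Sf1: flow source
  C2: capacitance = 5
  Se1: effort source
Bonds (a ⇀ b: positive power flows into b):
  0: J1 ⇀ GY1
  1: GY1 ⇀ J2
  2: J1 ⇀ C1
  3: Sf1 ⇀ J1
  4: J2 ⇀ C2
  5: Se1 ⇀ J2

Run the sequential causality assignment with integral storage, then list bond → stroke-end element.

#0 stroke at GY1
#1 stroke at GY1
#2 stroke at J1
#3 stroke at Sf1
#4 stroke at J2
#5 stroke at J2

#3 stroke→Sf1  (Sf1 (Sf) sets flow on bond)
#5 stroke→J2  (source Se1 imposes e)
#2 stroke→J1  (C1: C, integral causality)
#0 stroke→GY1  (0-jn J1 has e-setter on 2)
#1 stroke→GY1  (GY1 both-in/both-out from 0)
#4 stroke→J2  (common-f at J2 fixed by 1)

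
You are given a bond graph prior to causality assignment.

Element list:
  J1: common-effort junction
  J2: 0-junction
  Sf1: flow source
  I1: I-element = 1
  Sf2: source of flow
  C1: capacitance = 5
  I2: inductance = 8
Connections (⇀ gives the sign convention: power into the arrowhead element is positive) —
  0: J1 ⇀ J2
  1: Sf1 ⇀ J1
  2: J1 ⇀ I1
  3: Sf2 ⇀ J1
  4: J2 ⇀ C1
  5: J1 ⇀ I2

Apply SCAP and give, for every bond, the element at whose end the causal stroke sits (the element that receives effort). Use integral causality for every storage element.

b1 stroke→Sf1  (Sf1 fixes flow; stroke at Sf1)
b3 stroke→Sf2  (Sf2 fixes flow; stroke at Sf2)
b2 stroke→I1  (I1: I, integral causality)
b4 stroke→J2  (C1 integral (e out))
b0 stroke→J1  (J2 effort already set via bond 4)
b5 stroke→I2  (J1 effort already set via bond 0)

β0 |J1
β1 |Sf1
β2 |I1
β3 |Sf2
β4 |J2
β5 |I2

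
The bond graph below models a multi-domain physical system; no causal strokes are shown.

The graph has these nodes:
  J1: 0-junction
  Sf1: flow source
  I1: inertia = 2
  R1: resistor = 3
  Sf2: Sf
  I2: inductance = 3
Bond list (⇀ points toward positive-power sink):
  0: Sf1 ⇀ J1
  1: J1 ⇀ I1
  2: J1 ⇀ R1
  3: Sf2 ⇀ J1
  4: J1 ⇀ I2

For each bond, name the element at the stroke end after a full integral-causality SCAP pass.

b0 stroke→Sf1  (Sf1: flow source, stroke at near end)
b3 stroke→Sf2  (source Sf2 imposes f)
b1 stroke→I1  (I1 integral (f out))
b4 stroke→I2  (prefer integral on I2)
b2 stroke→J1  (J1: last free bond brings effort in)

b0 →Sf1
b1 →I1
b2 →J1
b3 →Sf2
b4 →I2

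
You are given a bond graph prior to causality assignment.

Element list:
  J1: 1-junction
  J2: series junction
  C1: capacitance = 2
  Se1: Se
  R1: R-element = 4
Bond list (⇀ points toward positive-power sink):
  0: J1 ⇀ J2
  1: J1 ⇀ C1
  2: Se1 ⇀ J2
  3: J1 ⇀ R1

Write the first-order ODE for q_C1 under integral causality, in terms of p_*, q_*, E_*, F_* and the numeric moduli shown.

bond 2 stroke→J2  (Se1: effort source, stroke at far end)
bond 0 stroke→J1  (closing 1-jn rule on J2)
bond 1 stroke→J1  (C1 integral (e out))
bond 3 stroke→R1  (closing 1-jn rule on J1)

dq_C1/dt = E_Se1/4 - q_C1/8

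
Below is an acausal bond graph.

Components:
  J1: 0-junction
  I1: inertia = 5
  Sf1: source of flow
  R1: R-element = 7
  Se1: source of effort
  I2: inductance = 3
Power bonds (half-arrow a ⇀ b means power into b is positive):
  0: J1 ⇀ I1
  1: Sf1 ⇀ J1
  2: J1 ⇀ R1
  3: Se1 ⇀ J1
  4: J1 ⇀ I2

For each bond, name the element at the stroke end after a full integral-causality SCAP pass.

#1 |Sf1  (Sf1 (Sf) sets flow on bond)
#3 |J1  (source Se1 imposes e)
#0 |I1  (J1 effort already set via bond 3)
#2 |R1  (0-jn J1 has e-setter on 3)
#4 |I2  (0-jn J1 has e-setter on 3)

bond 0 →I1
bond 1 →Sf1
bond 2 →R1
bond 3 →J1
bond 4 →I2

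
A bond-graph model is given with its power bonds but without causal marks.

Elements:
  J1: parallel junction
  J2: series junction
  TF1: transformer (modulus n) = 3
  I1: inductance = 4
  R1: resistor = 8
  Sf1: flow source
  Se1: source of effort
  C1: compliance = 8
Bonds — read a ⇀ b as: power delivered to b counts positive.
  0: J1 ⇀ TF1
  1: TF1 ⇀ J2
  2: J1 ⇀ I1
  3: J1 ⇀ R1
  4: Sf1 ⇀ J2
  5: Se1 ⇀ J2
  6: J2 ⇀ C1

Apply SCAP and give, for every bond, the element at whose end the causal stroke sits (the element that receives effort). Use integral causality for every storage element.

#4 →Sf1  (Sf1: flow source, stroke at near end)
#5 →J2  (Se1 fixes effort; stroke away)
#1 →J2  (J2: bond 4 brought flow, rest push out)
#6 →J2  (J2 flow already set via bond 4)
#0 →TF1  (TF1: transformer flips bond 1)
#2 →I1  (I1 outputs flow p/I1)
#3 →J1  (closing 0-jn rule on J1)

#0 |TF1
#1 |J2
#2 |I1
#3 |J1
#4 |Sf1
#5 |J2
#6 |J2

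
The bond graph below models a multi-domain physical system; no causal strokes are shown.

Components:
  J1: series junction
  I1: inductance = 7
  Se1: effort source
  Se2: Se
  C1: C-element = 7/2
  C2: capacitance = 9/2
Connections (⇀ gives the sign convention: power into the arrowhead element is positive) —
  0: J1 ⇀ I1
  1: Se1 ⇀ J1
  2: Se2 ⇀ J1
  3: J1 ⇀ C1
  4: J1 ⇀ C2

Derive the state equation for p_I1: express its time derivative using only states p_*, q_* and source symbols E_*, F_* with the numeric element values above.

bond 1 |J1  (Se1 fixes effort; stroke away)
bond 2 |J1  (source Se2 imposes e)
bond 0 |I1  (prefer integral on I1)
bond 3 |J1  (1-jn J1 has f-setter on 0)
bond 4 |J1  (common-f at J1 fixed by 0)

dp_I1/dt = E_Se1 + E_Se2 - 2*q_C1/7 - 2*q_C2/9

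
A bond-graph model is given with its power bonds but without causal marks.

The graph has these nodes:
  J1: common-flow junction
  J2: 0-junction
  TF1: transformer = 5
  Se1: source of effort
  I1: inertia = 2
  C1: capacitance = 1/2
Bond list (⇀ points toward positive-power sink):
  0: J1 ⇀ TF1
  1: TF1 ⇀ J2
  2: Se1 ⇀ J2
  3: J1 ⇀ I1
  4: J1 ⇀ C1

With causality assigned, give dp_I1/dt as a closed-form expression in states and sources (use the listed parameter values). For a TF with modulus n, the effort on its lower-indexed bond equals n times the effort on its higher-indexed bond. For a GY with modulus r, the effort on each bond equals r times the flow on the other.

dp_I1/dt = -5*E_Se1 - 2*q_C1

β2 stroke→J2  (Se1 fixes effort; stroke away)
β1 stroke→TF1  (J2: bond 2 brought effort, rest push out)
β0 stroke→J1  (TF1: transformer flips bond 1)
β3 stroke→I1  (I1 integral (f out))
β4 stroke→J1  (J1 flow already set via bond 3)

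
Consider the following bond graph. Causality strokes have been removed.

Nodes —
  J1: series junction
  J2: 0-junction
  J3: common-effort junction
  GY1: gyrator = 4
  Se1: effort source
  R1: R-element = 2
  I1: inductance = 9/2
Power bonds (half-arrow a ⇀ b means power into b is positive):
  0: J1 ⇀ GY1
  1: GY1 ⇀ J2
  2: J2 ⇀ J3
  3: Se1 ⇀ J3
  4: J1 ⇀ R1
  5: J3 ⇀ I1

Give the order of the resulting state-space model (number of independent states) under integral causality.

b3 stroke at J3  (source Se1 imposes e)
b2 stroke at J2  (J3 effort already set via bond 3)
b5 stroke at I1  (J3 effort already set via bond 3)
b1 stroke at GY1  (0-jn J2 has e-setter on 2)
b0 stroke at GY1  (through GY1, causality inverts; strokes same side of GY1)
b4 stroke at J1  (J1: bond 0 brought flow, rest push out)

1  (I1 all integral)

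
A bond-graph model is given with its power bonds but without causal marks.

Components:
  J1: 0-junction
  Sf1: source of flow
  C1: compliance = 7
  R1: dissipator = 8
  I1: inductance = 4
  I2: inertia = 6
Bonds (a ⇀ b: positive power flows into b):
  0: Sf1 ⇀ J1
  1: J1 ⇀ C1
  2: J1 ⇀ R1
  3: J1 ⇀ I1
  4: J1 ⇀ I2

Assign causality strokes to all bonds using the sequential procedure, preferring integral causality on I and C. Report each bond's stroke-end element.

β0 stroke→Sf1  (Sf1 fixes flow; stroke at Sf1)
β1 stroke→J1  (C1 outputs effort q/C1)
β2 stroke→R1  (common-e at J1 fixed by 1)
β3 stroke→I1  (0-jn J1 has e-setter on 1)
β4 stroke→I2  (J1: bond 1 brought effort, rest push out)

β0 |Sf1
β1 |J1
β2 |R1
β3 |I1
β4 |I2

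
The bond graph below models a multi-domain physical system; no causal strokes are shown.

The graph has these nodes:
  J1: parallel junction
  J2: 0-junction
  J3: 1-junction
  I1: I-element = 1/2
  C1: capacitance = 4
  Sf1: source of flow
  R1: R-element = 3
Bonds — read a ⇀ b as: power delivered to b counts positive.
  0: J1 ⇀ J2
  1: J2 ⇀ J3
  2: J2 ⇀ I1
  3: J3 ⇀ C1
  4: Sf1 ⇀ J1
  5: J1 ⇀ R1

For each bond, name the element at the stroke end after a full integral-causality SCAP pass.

#4 →Sf1  (Sf1 fixes flow; stroke at Sf1)
#2 →I1  (I1: I, integral causality)
#3 →J3  (C1 outputs effort q/C1)
#1 →J2  (J3 needs exactly one f-in)
#0 →J1  (common-e at J2 fixed by 1)
#5 →R1  (J1 effort already set via bond 0)

b0 |J1
b1 |J2
b2 |I1
b3 |J3
b4 |Sf1
b5 |R1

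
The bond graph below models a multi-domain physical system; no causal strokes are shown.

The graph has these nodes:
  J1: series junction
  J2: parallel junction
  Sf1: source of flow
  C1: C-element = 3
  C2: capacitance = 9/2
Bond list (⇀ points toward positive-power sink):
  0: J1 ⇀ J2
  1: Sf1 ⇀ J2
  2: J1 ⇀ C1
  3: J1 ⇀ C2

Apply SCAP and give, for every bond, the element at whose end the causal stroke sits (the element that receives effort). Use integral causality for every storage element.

bond 0 stroke→J2
bond 1 stroke→Sf1
bond 2 stroke→J1
bond 3 stroke→J1

#1 →Sf1  (Sf1 fixes flow; stroke at Sf1)
#0 →J2  (J2 needs exactly one e-in)
#2 →J1  (J1 flow already set via bond 0)
#3 →J1  (J1 flow already set via bond 0)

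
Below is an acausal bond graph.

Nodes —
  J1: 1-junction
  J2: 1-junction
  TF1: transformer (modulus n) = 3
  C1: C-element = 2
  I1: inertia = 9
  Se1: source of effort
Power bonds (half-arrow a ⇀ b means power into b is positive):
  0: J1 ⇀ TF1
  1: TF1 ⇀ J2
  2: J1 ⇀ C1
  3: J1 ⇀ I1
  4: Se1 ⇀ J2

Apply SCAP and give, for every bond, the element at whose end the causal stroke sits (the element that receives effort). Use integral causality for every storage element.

#4 |J2  (Se1 (Se) sets effort on bond)
#1 |TF1  (J2: last free bond brings flow in)
#0 |J1  (TF1 one-in-one-out from 1)
#2 |J1  (C1 outputs effort q/C1)
#3 |I1  (closing 1-jn rule on J1)

bond 0 |J1
bond 1 |TF1
bond 2 |J1
bond 3 |I1
bond 4 |J2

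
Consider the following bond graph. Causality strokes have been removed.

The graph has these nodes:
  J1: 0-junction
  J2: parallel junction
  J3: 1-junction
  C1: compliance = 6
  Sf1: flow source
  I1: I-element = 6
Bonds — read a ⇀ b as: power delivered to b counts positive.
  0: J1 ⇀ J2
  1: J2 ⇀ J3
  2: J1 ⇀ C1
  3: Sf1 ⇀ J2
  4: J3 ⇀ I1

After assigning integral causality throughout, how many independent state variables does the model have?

#3 →Sf1  (Sf1 fixes flow; stroke at Sf1)
#2 →J1  (prefer integral on C1)
#0 →J2  (J1: bond 2 brought effort, rest push out)
#1 →J3  (common-e at J2 fixed by 0)
#4 →I1  (only one flow-in slot at J3)

2  (C1, I1 all integral)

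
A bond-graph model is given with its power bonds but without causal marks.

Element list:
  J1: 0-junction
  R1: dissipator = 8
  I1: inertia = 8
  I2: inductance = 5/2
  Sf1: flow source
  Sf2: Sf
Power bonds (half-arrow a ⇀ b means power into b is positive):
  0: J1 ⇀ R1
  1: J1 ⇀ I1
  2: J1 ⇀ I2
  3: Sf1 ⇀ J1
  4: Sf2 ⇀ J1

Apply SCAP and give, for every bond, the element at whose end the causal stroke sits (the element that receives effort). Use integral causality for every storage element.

bond 0 |J1
bond 1 |I1
bond 2 |I2
bond 3 |Sf1
bond 4 |Sf2

#3 |Sf1  (Sf1 (Sf) sets flow on bond)
#4 |Sf2  (Sf2 (Sf) sets flow on bond)
#1 |I1  (I1 outputs flow p/I1)
#2 |I2  (I2 integral (f out))
#0 |J1  (only one effort-in slot at J1)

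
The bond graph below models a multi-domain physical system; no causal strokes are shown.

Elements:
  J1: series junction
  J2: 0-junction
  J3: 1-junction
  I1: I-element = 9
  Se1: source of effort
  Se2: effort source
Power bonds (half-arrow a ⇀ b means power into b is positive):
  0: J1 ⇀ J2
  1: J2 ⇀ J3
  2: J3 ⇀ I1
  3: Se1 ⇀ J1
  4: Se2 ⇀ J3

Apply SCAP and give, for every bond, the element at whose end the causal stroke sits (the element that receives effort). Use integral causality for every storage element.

bond 0 stroke→J2
bond 1 stroke→J3
bond 2 stroke→I1
bond 3 stroke→J1
bond 4 stroke→J3

bond 3 |J1  (Se1: effort source, stroke at far end)
bond 4 |J3  (Se2: effort source, stroke at far end)
bond 0 |J2  (J1: last free bond brings flow in)
bond 1 |J3  (J2 effort already set via bond 0)
bond 2 |I1  (only one flow-in slot at J3)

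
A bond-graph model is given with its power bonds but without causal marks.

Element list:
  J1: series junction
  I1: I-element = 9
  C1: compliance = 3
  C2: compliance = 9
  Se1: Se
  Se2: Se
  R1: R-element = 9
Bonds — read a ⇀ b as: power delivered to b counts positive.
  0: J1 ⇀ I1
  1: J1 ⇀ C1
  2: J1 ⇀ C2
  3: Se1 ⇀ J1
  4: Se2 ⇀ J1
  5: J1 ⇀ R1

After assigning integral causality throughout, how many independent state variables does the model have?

b3 |J1  (source Se1 imposes e)
b4 |J1  (source Se2 imposes e)
b0 |I1  (I1: I, integral causality)
b1 |J1  (J1: bond 0 brought flow, rest push out)
b2 |J1  (J1: bond 0 brought flow, rest push out)
b5 |J1  (common-f at J1 fixed by 0)

3  (C1, C2, I1 all integral)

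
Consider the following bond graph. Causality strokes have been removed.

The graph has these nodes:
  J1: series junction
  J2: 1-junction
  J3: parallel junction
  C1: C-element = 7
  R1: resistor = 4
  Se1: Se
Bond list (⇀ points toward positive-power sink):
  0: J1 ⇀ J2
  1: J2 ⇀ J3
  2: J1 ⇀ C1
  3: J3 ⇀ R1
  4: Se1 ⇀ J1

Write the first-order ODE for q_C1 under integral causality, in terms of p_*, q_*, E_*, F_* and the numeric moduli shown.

dq_C1/dt = E_Se1/4 - q_C1/28

β4 →J1  (Se1 fixes effort; stroke away)
β2 →J1  (prefer integral on C1)
β0 →J2  (J1 needs exactly one f-in)
β1 →J3  (J2 needs exactly one f-in)
β3 →R1  (common-e at J3 fixed by 1)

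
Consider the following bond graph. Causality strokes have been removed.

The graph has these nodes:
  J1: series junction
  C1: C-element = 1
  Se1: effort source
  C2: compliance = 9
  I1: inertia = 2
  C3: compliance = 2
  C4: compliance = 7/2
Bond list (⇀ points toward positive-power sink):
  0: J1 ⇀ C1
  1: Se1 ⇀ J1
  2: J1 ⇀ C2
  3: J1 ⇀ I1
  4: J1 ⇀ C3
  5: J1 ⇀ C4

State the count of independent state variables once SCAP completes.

5  (C1, C2, C3, C4, I1 all integral)

β1 stroke→J1  (Se1: effort source, stroke at far end)
β0 stroke→J1  (C1 integral (e out))
β2 stroke→J1  (C2: C, integral causality)
β3 stroke→I1  (I1 outputs flow p/I1)
β4 stroke→J1  (J1: bond 3 brought flow, rest push out)
β5 stroke→J1  (J1 flow already set via bond 3)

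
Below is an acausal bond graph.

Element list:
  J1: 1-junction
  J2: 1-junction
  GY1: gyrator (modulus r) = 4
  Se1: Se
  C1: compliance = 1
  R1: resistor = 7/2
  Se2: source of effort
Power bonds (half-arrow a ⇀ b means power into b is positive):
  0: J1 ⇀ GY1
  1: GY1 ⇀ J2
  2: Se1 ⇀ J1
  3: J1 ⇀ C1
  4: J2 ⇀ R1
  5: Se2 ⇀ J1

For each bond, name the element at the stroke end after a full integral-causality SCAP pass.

#2 stroke→J1  (Se1: effort source, stroke at far end)
#5 stroke→J1  (Se2 fixes effort; stroke away)
#3 stroke→J1  (C1 outputs effort q/C1)
#0 stroke→GY1  (J1: last free bond brings flow in)
#1 stroke→GY1  (GY1: gyrator matches bond 0)
#4 stroke→J2  (1-jn J2 has f-setter on 1)

#0 stroke→GY1
#1 stroke→GY1
#2 stroke→J1
#3 stroke→J1
#4 stroke→J2
#5 stroke→J1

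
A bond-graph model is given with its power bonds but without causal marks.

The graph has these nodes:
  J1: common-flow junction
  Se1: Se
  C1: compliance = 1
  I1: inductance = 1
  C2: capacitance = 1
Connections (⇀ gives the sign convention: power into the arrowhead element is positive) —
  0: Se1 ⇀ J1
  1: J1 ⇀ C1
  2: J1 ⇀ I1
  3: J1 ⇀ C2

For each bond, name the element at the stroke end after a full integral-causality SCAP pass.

bond 0 →J1  (Se1 fixes effort; stroke away)
bond 1 →J1  (C1: C, integral causality)
bond 2 →I1  (I1 integral (f out))
bond 3 →J1  (common-f at J1 fixed by 2)

β0 stroke at J1
β1 stroke at J1
β2 stroke at I1
β3 stroke at J1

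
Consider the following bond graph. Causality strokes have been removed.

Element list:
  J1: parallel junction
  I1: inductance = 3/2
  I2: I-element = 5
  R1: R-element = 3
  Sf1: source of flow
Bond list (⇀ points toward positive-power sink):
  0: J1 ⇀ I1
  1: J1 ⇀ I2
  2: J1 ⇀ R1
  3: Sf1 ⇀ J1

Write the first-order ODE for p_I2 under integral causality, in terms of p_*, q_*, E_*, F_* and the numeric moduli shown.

dp_I2/dt = 3*F_Sf1 - 2*p_I1 - 3*p_I2/5

β3 |Sf1  (Sf1: flow source, stroke at near end)
β0 |I1  (I1 integral (f out))
β1 |I2  (prefer integral on I2)
β2 |J1  (closing 0-jn rule on J1)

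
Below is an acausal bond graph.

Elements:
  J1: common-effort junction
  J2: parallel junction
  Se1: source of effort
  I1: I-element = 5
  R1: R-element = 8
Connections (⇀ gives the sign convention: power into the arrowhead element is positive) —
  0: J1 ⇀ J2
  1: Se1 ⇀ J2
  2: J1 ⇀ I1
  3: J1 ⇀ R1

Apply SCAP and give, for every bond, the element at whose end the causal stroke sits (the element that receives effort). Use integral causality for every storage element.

bond 0 →J1
bond 1 →J2
bond 2 →I1
bond 3 →R1

b1 |J2  (Se1 fixes effort; stroke away)
b0 |J1  (J2: bond 1 brought effort, rest push out)
b2 |I1  (J1 effort already set via bond 0)
b3 |R1  (J1: bond 0 brought effort, rest push out)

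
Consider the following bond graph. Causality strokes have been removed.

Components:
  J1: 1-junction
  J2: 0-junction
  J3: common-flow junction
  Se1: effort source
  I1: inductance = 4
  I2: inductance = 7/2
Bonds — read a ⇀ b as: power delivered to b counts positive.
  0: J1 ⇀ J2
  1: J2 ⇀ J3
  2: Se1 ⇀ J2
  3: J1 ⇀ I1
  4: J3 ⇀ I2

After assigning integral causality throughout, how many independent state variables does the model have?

#2 |J2  (Se1 fixes effort; stroke away)
#0 |J1  (common-e at J2 fixed by 2)
#1 |J3  (0-jn J2 has e-setter on 2)
#4 |I2  (J3 needs exactly one f-in)
#3 |I1  (only one flow-in slot at J1)

2  (I1, I2 all integral)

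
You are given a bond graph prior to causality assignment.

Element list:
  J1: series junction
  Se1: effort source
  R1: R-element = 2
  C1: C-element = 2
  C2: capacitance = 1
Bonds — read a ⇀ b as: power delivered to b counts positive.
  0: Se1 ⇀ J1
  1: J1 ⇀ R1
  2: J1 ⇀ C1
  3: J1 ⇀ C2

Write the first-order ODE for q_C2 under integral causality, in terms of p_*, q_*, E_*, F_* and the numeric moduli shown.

bond 0 →J1  (Se1 fixes effort; stroke away)
bond 2 →J1  (C1 integral (e out))
bond 3 →J1  (C2 outputs effort q/C2)
bond 1 →R1  (J1 needs exactly one f-in)

dq_C2/dt = E_Se1/2 - q_C1/4 - q_C2/2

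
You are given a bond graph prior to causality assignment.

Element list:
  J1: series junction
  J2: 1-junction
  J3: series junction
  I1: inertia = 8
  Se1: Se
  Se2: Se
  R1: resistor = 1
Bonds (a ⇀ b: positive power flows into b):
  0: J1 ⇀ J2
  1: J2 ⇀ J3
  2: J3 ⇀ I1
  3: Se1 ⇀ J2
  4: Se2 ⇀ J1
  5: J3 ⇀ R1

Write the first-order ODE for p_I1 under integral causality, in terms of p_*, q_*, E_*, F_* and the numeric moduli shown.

β3 |J2  (Se1 (Se) sets effort on bond)
β4 |J1  (source Se2 imposes e)
β0 |J2  (only one flow-in slot at J1)
β1 |J3  (only one flow-in slot at J2)
β2 |I1  (I1 outputs flow p/I1)
β5 |J3  (J3: bond 2 brought flow, rest push out)

dp_I1/dt = E_Se1 + E_Se2 - p_I1/8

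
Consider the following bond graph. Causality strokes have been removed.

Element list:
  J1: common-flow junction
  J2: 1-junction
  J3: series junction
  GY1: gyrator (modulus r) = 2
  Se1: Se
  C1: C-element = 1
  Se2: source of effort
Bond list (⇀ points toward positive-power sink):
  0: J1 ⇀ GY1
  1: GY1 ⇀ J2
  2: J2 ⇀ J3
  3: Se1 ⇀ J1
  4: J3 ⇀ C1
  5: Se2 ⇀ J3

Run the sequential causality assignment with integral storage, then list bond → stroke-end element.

#0 stroke→GY1
#1 stroke→GY1
#2 stroke→J2
#3 stroke→J1
#4 stroke→J3
#5 stroke→J3

#3 stroke at J1  (source Se1 imposes e)
#5 stroke at J3  (Se2 fixes effort; stroke away)
#0 stroke at GY1  (only one flow-in slot at J1)
#1 stroke at GY1  (GY GY1: same side as bond 0)
#2 stroke at J2  (J2: bond 1 brought flow, rest push out)
#4 stroke at J3  (J3: bond 2 brought flow, rest push out)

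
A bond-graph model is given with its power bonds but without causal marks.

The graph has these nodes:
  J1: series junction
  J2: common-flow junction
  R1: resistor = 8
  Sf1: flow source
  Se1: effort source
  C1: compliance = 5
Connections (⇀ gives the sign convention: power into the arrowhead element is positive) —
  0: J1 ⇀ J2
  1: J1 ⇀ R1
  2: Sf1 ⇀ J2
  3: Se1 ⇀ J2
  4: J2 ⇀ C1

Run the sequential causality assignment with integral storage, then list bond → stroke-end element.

b2 |Sf1  (Sf1 (Sf) sets flow on bond)
b3 |J2  (source Se1 imposes e)
b0 |J2  (1-jn J2 has f-setter on 2)
b4 |J2  (J2: bond 2 brought flow, rest push out)
b1 |J1  (1-jn J1 has f-setter on 0)

b0 stroke→J2
b1 stroke→J1
b2 stroke→Sf1
b3 stroke→J2
b4 stroke→J2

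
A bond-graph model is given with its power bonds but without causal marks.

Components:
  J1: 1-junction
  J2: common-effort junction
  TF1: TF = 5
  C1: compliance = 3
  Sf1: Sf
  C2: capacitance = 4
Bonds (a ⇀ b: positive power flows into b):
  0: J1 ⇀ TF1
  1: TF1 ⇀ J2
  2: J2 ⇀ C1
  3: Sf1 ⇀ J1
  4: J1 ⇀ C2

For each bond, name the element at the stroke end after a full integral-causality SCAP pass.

b0 stroke→J1
b1 stroke→TF1
b2 stroke→J2
b3 stroke→Sf1
b4 stroke→J1

β3 |Sf1  (Sf1: flow source, stroke at near end)
β0 |J1  (1-jn J1 has f-setter on 3)
β4 |J1  (J1: bond 3 brought flow, rest push out)
β1 |TF1  (TF TF1: opposite of bond 0)
β2 |J2  (only one effort-in slot at J2)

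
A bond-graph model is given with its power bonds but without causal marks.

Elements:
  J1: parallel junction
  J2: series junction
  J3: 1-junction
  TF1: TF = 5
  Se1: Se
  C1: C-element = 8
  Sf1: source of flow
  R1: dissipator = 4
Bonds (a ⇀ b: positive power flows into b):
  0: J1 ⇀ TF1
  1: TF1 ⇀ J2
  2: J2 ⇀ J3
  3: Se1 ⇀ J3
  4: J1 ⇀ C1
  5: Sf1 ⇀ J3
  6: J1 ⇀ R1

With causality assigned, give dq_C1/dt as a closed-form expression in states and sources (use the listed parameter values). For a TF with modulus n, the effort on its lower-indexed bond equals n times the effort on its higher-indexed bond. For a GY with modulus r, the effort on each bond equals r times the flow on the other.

dq_C1/dt = -F_Sf1/5 - q_C1/32

#3 →J3  (Se1: effort source, stroke at far end)
#5 →Sf1  (Sf1 (Sf) sets flow on bond)
#2 →J3  (J3: bond 5 brought flow, rest push out)
#1 →J2  (common-f at J2 fixed by 2)
#0 →TF1  (TF TF1: opposite of bond 1)
#4 →J1  (C1: C, integral causality)
#6 →R1  (J1: bond 4 brought effort, rest push out)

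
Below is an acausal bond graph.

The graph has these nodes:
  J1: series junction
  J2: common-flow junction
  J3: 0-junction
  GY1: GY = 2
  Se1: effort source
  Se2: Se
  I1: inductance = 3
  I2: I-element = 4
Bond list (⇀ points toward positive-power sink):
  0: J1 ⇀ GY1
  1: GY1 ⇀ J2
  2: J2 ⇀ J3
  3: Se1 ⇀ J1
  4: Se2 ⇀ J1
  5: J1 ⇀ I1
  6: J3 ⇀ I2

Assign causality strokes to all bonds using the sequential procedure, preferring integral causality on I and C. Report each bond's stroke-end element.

b3 →J1  (Se1 fixes effort; stroke away)
b4 →J1  (Se2 fixes effort; stroke away)
b5 →I1  (I1 integral (f out))
b0 →J1  (common-f at J1 fixed by 5)
b1 →J2  (GY1: gyrator matches bond 0)
b2 →J3  (J2: last free bond brings flow in)
b6 →I2  (J3: bond 2 brought effort, rest push out)

bond 0 |J1
bond 1 |J2
bond 2 |J3
bond 3 |J1
bond 4 |J1
bond 5 |I1
bond 6 |I2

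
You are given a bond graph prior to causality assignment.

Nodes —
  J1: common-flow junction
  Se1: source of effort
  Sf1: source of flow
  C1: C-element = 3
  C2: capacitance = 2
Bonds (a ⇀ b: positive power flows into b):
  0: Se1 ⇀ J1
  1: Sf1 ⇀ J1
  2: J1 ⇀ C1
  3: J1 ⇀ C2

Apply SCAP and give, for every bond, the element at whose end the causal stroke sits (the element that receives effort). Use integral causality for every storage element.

b0 →J1
b1 →Sf1
b2 →J1
b3 →J1

#0 |J1  (Se1 fixes effort; stroke away)
#1 |Sf1  (Sf1 fixes flow; stroke at Sf1)
#2 |J1  (J1: bond 1 brought flow, rest push out)
#3 |J1  (J1 flow already set via bond 1)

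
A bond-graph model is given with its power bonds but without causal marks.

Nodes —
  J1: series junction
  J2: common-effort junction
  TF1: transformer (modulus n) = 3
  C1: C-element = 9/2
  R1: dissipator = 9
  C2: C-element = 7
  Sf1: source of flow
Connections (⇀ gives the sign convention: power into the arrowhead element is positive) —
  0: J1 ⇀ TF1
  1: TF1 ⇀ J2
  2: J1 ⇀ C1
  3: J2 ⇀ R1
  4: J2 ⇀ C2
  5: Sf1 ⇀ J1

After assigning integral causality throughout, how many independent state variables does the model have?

2  (C1, C2 all integral)

b5 stroke at Sf1  (source Sf1 imposes f)
b0 stroke at J1  (J1 flow already set via bond 5)
b2 stroke at J1  (1-jn J1 has f-setter on 5)
b1 stroke at TF1  (TF1: transformer flips bond 0)
b4 stroke at J2  (C2: C, integral causality)
b3 stroke at R1  (common-e at J2 fixed by 4)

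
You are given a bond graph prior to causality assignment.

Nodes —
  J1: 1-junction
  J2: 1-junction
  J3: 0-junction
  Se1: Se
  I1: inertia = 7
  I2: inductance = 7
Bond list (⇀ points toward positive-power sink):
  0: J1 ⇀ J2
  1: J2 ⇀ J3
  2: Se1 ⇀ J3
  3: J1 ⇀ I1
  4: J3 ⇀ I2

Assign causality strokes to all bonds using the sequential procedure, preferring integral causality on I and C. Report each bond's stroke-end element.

β0 stroke→J1
β1 stroke→J2
β2 stroke→J3
β3 stroke→I1
β4 stroke→I2

β2 |J3  (Se1 fixes effort; stroke away)
β1 |J2  (0-jn J3 has e-setter on 2)
β4 |I2  (J3 effort already set via bond 2)
β0 |J1  (J2 needs exactly one f-in)
β3 |I1  (closing 1-jn rule on J1)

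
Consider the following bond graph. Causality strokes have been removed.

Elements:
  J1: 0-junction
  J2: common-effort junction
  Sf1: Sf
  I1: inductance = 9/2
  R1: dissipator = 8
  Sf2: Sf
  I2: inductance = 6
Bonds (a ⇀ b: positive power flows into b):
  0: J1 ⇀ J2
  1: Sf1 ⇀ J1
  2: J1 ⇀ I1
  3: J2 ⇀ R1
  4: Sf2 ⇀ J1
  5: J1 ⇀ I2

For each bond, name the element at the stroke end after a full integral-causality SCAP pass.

β1 |Sf1  (Sf1 (Sf) sets flow on bond)
β4 |Sf2  (Sf2 (Sf) sets flow on bond)
β2 |I1  (I1 outputs flow p/I1)
β5 |I2  (prefer integral on I2)
β0 |J1  (J1: last free bond brings effort in)
β3 |J2  (J2: last free bond brings effort in)

β0 stroke at J1
β1 stroke at Sf1
β2 stroke at I1
β3 stroke at J2
β4 stroke at Sf2
β5 stroke at I2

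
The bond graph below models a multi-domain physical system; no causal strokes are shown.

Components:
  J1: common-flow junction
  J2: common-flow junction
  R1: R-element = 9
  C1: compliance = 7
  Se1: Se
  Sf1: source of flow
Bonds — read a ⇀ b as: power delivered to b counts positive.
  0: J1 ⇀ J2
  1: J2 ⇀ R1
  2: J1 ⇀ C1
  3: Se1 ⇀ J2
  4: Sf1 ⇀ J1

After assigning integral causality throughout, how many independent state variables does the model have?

β3 stroke at J2  (Se1 fixes effort; stroke away)
β4 stroke at Sf1  (Sf1: flow source, stroke at near end)
β0 stroke at J1  (J1 flow already set via bond 4)
β2 stroke at J1  (common-f at J1 fixed by 4)
β1 stroke at J2  (J2: bond 0 brought flow, rest push out)

1  (C1 all integral)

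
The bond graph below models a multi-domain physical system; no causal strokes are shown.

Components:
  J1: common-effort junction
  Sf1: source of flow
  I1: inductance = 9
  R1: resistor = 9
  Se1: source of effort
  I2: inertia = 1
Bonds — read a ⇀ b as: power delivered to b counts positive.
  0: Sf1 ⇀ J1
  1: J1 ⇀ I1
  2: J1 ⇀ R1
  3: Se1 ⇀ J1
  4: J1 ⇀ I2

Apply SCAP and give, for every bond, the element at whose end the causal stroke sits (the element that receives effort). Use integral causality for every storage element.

#0 stroke→Sf1
#1 stroke→I1
#2 stroke→R1
#3 stroke→J1
#4 stroke→I2

b0 stroke at Sf1  (Sf1 fixes flow; stroke at Sf1)
b3 stroke at J1  (Se1 fixes effort; stroke away)
b1 stroke at I1  (J1 effort already set via bond 3)
b2 stroke at R1  (J1 effort already set via bond 3)
b4 stroke at I2  (0-jn J1 has e-setter on 3)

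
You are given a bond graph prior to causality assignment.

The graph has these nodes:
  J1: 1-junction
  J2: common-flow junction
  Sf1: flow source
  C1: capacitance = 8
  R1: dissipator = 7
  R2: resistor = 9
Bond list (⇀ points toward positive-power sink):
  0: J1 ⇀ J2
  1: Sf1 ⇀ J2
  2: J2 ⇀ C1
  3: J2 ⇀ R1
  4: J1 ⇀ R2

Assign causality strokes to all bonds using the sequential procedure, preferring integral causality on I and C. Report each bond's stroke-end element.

#1 stroke at Sf1  (Sf1 (Sf) sets flow on bond)
#0 stroke at J2  (1-jn J2 has f-setter on 1)
#2 stroke at J2  (J2: bond 1 brought flow, rest push out)
#3 stroke at J2  (common-f at J2 fixed by 1)
#4 stroke at J1  (1-jn J1 has f-setter on 0)

bond 0 stroke at J2
bond 1 stroke at Sf1
bond 2 stroke at J2
bond 3 stroke at J2
bond 4 stroke at J1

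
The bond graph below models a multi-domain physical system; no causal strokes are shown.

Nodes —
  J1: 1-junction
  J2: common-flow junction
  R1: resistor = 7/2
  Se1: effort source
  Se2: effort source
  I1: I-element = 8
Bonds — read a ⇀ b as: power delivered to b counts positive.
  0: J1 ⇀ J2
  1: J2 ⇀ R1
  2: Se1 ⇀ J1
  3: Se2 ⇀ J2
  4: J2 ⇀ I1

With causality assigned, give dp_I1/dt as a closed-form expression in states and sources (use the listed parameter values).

dp_I1/dt = E_Se1 + E_Se2 - 7*p_I1/16

β2 →J1  (source Se1 imposes e)
β3 →J2  (Se2: effort source, stroke at far end)
β0 →J2  (J1: last free bond brings flow in)
β4 →I1  (I1 outputs flow p/I1)
β1 →J2  (1-jn J2 has f-setter on 4)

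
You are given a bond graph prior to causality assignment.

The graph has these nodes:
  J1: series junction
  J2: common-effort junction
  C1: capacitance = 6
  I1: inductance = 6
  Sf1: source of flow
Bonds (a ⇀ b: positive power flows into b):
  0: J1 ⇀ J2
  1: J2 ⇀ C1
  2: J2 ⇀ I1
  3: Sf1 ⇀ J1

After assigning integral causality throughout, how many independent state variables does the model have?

bond 3 stroke at Sf1  (Sf1: flow source, stroke at near end)
bond 0 stroke at J1  (1-jn J1 has f-setter on 3)
bond 1 stroke at J2  (C1: C, integral causality)
bond 2 stroke at I1  (0-jn J2 has e-setter on 1)

2  (C1, I1 all integral)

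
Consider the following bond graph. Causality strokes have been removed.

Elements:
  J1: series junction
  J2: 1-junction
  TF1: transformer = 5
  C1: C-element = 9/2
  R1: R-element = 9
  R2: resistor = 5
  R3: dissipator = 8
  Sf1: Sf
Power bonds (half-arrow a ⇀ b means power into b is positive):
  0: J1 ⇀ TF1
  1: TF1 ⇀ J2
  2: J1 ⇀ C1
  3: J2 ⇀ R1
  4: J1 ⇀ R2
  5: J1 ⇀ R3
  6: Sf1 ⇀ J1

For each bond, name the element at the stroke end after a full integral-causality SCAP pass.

b0 →J1
b1 →TF1
b2 →J1
b3 →J2
b4 →J1
b5 →J1
b6 →Sf1

b6 →Sf1  (source Sf1 imposes f)
b0 →J1  (J1 flow already set via bond 6)
b2 →J1  (J1 flow already set via bond 6)
b4 →J1  (J1: bond 6 brought flow, rest push out)
b5 →J1  (J1 flow already set via bond 6)
b1 →TF1  (TF TF1: opposite of bond 0)
b3 →J2  (common-f at J2 fixed by 1)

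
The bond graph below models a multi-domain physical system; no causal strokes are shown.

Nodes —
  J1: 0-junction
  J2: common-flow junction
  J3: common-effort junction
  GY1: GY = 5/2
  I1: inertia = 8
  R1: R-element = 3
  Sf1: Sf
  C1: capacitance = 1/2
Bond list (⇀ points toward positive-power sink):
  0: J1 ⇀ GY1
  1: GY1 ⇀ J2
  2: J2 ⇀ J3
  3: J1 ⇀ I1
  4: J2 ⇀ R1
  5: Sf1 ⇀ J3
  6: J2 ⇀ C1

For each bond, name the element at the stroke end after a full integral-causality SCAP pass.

β0 |J1
β1 |J2
β2 |J3
β3 |I1
β4 |J2
β5 |Sf1
β6 |J2

β5 stroke at Sf1  (Sf1: flow source, stroke at near end)
β2 stroke at J3  (J3: last free bond brings effort in)
β1 stroke at J2  (J2: bond 2 brought flow, rest push out)
β4 stroke at J2  (J2 flow already set via bond 2)
β6 stroke at J2  (J2: bond 2 brought flow, rest push out)
β0 stroke at J1  (through GY1, causality inverts; strokes same side of GY1)
β3 stroke at I1  (J1 effort already set via bond 0)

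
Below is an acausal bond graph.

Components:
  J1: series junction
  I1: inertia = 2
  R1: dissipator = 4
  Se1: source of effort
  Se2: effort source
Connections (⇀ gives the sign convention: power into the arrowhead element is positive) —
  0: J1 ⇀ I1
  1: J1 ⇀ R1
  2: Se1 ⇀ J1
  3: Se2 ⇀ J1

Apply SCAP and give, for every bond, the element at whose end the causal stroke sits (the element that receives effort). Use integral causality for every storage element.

β2 |J1  (Se1: effort source, stroke at far end)
β3 |J1  (source Se2 imposes e)
β0 |I1  (I1 integral (f out))
β1 |J1  (J1: bond 0 brought flow, rest push out)

β0 stroke→I1
β1 stroke→J1
β2 stroke→J1
β3 stroke→J1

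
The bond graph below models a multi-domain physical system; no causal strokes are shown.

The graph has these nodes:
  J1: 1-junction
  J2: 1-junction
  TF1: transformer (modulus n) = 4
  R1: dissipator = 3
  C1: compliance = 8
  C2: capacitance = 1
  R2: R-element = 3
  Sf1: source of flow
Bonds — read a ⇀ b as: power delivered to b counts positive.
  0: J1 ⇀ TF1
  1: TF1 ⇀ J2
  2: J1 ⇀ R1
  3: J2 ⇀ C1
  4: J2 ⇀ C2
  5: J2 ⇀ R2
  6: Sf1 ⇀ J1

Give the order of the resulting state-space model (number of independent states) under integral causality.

bond 6 |Sf1  (Sf1: flow source, stroke at near end)
bond 0 |J1  (J1: bond 6 brought flow, rest push out)
bond 2 |J1  (common-f at J1 fixed by 6)
bond 1 |TF1  (TF1 one-in-one-out from 0)
bond 3 |J2  (J2 flow already set via bond 1)
bond 4 |J2  (J2 flow already set via bond 1)
bond 5 |J2  (J2 flow already set via bond 1)

2  (C1, C2 all integral)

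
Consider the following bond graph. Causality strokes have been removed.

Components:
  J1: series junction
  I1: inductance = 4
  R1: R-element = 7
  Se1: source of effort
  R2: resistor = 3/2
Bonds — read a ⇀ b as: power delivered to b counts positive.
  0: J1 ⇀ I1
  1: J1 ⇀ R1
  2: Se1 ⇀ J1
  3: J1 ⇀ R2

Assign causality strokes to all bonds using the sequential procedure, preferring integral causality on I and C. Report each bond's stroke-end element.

bond 0 stroke→I1
bond 1 stroke→J1
bond 2 stroke→J1
bond 3 stroke→J1

#2 |J1  (Se1 (Se) sets effort on bond)
#0 |I1  (I1: I, integral causality)
#1 |J1  (J1 flow already set via bond 0)
#3 |J1  (common-f at J1 fixed by 0)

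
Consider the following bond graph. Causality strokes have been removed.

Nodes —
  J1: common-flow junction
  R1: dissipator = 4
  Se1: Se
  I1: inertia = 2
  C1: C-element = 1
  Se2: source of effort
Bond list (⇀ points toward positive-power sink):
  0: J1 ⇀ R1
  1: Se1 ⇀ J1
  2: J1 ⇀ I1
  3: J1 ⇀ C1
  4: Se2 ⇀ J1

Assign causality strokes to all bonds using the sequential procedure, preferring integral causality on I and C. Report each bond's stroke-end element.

b0 |J1
b1 |J1
b2 |I1
b3 |J1
b4 |J1

bond 1 →J1  (Se1 fixes effort; stroke away)
bond 4 →J1  (Se2 fixes effort; stroke away)
bond 2 →I1  (I1 integral (f out))
bond 0 →J1  (J1: bond 2 brought flow, rest push out)
bond 3 →J1  (J1 flow already set via bond 2)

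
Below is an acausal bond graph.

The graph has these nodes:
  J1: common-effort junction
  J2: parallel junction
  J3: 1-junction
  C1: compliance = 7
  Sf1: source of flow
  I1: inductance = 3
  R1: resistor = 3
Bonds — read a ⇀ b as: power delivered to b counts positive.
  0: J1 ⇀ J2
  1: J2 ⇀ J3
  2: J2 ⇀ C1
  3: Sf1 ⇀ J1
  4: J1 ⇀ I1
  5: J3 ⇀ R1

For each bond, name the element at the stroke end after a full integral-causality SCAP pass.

bond 0 stroke→J1
bond 1 stroke→J3
bond 2 stroke→J2
bond 3 stroke→Sf1
bond 4 stroke→I1
bond 5 stroke→R1

b3 stroke→Sf1  (Sf1 fixes flow; stroke at Sf1)
b2 stroke→J2  (C1 integral (e out))
b0 stroke→J1  (common-e at J2 fixed by 2)
b1 stroke→J3  (0-jn J2 has e-setter on 2)
b5 stroke→R1  (only one flow-in slot at J3)
b4 stroke→I1  (J1 effort already set via bond 0)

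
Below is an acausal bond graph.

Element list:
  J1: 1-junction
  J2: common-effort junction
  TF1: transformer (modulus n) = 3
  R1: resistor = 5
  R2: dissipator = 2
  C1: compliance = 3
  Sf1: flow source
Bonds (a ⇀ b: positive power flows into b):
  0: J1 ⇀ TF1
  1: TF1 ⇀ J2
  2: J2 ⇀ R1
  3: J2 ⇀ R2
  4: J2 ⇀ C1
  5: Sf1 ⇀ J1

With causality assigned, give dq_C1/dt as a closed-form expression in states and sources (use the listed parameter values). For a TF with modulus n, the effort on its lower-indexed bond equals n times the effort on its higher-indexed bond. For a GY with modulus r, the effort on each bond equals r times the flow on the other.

dq_C1/dt = 3*F_Sf1 - 7*q_C1/30

b5 stroke at Sf1  (Sf1 fixes flow; stroke at Sf1)
b0 stroke at J1  (J1: bond 5 brought flow, rest push out)
b1 stroke at TF1  (TF1 one-in-one-out from 0)
b4 stroke at J2  (C1: C, integral causality)
b2 stroke at R1  (0-jn J2 has e-setter on 4)
b3 stroke at R2  (0-jn J2 has e-setter on 4)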